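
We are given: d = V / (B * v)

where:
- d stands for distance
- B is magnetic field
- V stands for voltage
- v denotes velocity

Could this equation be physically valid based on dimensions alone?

Yes

d (distance) has dimensions [L].
B (magnetic field) has dimensions [I^-1 M T^-2].
V (voltage) has dimensions [I^-1 L^2 M T^-3].
v (velocity) has dimensions [L T^-1].

Left side: [L]
Right side: [L]

Both sides have the same dimensions, so the equation is dimensionally consistent.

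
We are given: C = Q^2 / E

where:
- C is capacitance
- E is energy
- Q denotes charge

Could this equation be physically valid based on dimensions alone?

Yes

C (capacitance) has dimensions [I^2 L^-2 M^-1 T^4].
E (energy) has dimensions [L^2 M T^-2].
Q (charge) has dimensions [I T].

Left side: [I^2 L^-2 M^-1 T^4]
Right side: [I^2 L^-2 M^-1 T^4]

Both sides have the same dimensions, so the equation is dimensionally consistent.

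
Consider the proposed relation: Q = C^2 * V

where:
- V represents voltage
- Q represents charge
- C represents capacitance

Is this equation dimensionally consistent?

No

V (voltage) has dimensions [I^-1 L^2 M T^-3].
Q (charge) has dimensions [I T].
C (capacitance) has dimensions [I^2 L^-2 M^-1 T^4].

Left side: [I T]
Right side: [I^3 L^-2 M^-1 T^5]

The two sides have different dimensions, so the equation is NOT dimensionally consistent.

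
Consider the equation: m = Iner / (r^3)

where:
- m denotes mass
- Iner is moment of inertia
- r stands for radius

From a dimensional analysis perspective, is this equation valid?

No

m (mass) has dimensions [M].
Iner (moment of inertia) has dimensions [L^2 M].
r (radius) has dimensions [L].

Left side: [M]
Right side: [L^-1 M]

The two sides have different dimensions, so the equation is NOT dimensionally consistent.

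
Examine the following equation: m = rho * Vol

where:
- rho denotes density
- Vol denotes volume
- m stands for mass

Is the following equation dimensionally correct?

Yes

rho (density) has dimensions [L^-3 M].
Vol (volume) has dimensions [L^3].
m (mass) has dimensions [M].

Left side: [M]
Right side: [M]

Both sides have the same dimensions, so the equation is dimensionally consistent.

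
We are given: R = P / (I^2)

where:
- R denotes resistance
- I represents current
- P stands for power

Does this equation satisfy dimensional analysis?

Yes

R (resistance) has dimensions [I^-2 L^2 M T^-3].
I (current) has dimensions [I].
P (power) has dimensions [L^2 M T^-3].

Left side: [I^-2 L^2 M T^-3]
Right side: [I^-2 L^2 M T^-3]

Both sides have the same dimensions, so the equation is dimensionally consistent.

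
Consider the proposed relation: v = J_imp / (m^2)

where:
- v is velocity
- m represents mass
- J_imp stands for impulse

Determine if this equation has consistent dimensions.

No

v (velocity) has dimensions [L T^-1].
m (mass) has dimensions [M].
J_imp (impulse) has dimensions [L M T^-1].

Left side: [L T^-1]
Right side: [L M^-1 T^-1]

The two sides have different dimensions, so the equation is NOT dimensionally consistent.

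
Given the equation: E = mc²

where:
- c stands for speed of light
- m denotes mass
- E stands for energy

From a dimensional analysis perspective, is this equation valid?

Yes

c (speed of light) has dimensions [L T^-1].
m (mass) has dimensions [M].
E (energy) has dimensions [L^2 M T^-2].

Left side: [L^2 M T^-2]
Right side: [L^2 M T^-2]

Both sides have the same dimensions, so the equation is dimensionally consistent.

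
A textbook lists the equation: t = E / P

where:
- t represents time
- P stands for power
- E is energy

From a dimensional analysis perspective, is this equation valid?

Yes

t (time) has dimensions [T].
P (power) has dimensions [L^2 M T^-3].
E (energy) has dimensions [L^2 M T^-2].

Left side: [T]
Right side: [T]

Both sides have the same dimensions, so the equation is dimensionally consistent.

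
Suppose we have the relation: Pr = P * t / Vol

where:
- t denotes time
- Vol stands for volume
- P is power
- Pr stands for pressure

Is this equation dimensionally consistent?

Yes

t (time) has dimensions [T].
Vol (volume) has dimensions [L^3].
P (power) has dimensions [L^2 M T^-3].
Pr (pressure) has dimensions [L^-1 M T^-2].

Left side: [L^-1 M T^-2]
Right side: [L^-1 M T^-2]

Both sides have the same dimensions, so the equation is dimensionally consistent.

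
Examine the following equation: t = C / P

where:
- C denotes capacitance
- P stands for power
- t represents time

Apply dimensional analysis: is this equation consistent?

No

C (capacitance) has dimensions [I^2 L^-2 M^-1 T^4].
P (power) has dimensions [L^2 M T^-3].
t (time) has dimensions [T].

Left side: [T]
Right side: [I^2 L^-4 M^-2 T^7]

The two sides have different dimensions, so the equation is NOT dimensionally consistent.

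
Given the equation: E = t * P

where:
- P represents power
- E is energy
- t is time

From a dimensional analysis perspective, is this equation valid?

Yes

P (power) has dimensions [L^2 M T^-3].
E (energy) has dimensions [L^2 M T^-2].
t (time) has dimensions [T].

Left side: [L^2 M T^-2]
Right side: [L^2 M T^-2]

Both sides have the same dimensions, so the equation is dimensionally consistent.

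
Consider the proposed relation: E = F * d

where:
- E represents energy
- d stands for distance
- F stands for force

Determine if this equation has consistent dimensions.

Yes

E (energy) has dimensions [L^2 M T^-2].
d (distance) has dimensions [L].
F (force) has dimensions [L M T^-2].

Left side: [L^2 M T^-2]
Right side: [L^2 M T^-2]

Both sides have the same dimensions, so the equation is dimensionally consistent.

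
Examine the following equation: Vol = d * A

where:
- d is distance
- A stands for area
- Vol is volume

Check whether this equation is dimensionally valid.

Yes

d (distance) has dimensions [L].
A (area) has dimensions [L^2].
Vol (volume) has dimensions [L^3].

Left side: [L^3]
Right side: [L^3]

Both sides have the same dimensions, so the equation is dimensionally consistent.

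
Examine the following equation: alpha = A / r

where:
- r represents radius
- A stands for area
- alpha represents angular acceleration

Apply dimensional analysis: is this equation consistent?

No

r (radius) has dimensions [L].
A (area) has dimensions [L^2].
alpha (angular acceleration) has dimensions [T^-2].

Left side: [T^-2]
Right side: [L]

The two sides have different dimensions, so the equation is NOT dimensionally consistent.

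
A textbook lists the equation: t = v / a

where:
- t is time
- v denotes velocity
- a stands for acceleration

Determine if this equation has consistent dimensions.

Yes

t (time) has dimensions [T].
v (velocity) has dimensions [L T^-1].
a (acceleration) has dimensions [L T^-2].

Left side: [T]
Right side: [T]

Both sides have the same dimensions, so the equation is dimensionally consistent.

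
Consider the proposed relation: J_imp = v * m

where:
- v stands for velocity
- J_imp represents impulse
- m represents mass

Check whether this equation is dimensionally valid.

Yes

v (velocity) has dimensions [L T^-1].
J_imp (impulse) has dimensions [L M T^-1].
m (mass) has dimensions [M].

Left side: [L M T^-1]
Right side: [L M T^-1]

Both sides have the same dimensions, so the equation is dimensionally consistent.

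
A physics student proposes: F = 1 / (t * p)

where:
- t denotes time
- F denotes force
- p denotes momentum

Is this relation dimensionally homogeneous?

No

t (time) has dimensions [T].
F (force) has dimensions [L M T^-2].
p (momentum) has dimensions [L M T^-1].

Left side: [L M T^-2]
Right side: [L^-1 M^-1]

The two sides have different dimensions, so the equation is NOT dimensionally consistent.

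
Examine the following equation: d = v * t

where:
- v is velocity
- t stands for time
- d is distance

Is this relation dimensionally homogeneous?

Yes

v (velocity) has dimensions [L T^-1].
t (time) has dimensions [T].
d (distance) has dimensions [L].

Left side: [L]
Right side: [L]

Both sides have the same dimensions, so the equation is dimensionally consistent.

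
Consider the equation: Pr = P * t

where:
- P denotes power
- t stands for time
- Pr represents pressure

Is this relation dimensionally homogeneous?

No

P (power) has dimensions [L^2 M T^-3].
t (time) has dimensions [T].
Pr (pressure) has dimensions [L^-1 M T^-2].

Left side: [L^-1 M T^-2]
Right side: [L^2 M T^-2]

The two sides have different dimensions, so the equation is NOT dimensionally consistent.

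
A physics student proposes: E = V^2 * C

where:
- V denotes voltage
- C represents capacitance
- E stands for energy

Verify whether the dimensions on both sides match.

Yes

V (voltage) has dimensions [I^-1 L^2 M T^-3].
C (capacitance) has dimensions [I^2 L^-2 M^-1 T^4].
E (energy) has dimensions [L^2 M T^-2].

Left side: [L^2 M T^-2]
Right side: [L^2 M T^-2]

Both sides have the same dimensions, so the equation is dimensionally consistent.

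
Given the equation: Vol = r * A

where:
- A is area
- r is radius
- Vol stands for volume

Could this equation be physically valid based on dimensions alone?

Yes

A (area) has dimensions [L^2].
r (radius) has dimensions [L].
Vol (volume) has dimensions [L^3].

Left side: [L^3]
Right side: [L^3]

Both sides have the same dimensions, so the equation is dimensionally consistent.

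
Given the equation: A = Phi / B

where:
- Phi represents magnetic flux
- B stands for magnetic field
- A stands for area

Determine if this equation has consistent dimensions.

Yes

Phi (magnetic flux) has dimensions [I^-1 L^2 M T^-2].
B (magnetic field) has dimensions [I^-1 M T^-2].
A (area) has dimensions [L^2].

Left side: [L^2]
Right side: [L^2]

Both sides have the same dimensions, so the equation is dimensionally consistent.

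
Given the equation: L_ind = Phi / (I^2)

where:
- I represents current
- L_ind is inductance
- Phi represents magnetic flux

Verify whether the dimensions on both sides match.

No

I (current) has dimensions [I].
L_ind (inductance) has dimensions [I^-2 L^2 M T^-2].
Phi (magnetic flux) has dimensions [I^-1 L^2 M T^-2].

Left side: [I^-2 L^2 M T^-2]
Right side: [I^-3 L^2 M T^-2]

The two sides have different dimensions, so the equation is NOT dimensionally consistent.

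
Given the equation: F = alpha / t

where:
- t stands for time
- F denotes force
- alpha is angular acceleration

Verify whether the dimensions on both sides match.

No

t (time) has dimensions [T].
F (force) has dimensions [L M T^-2].
alpha (angular acceleration) has dimensions [T^-2].

Left side: [L M T^-2]
Right side: [T^-3]

The two sides have different dimensions, so the equation is NOT dimensionally consistent.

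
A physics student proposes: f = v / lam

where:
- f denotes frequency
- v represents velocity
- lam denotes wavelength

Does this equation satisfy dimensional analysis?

Yes

f (frequency) has dimensions [T^-1].
v (velocity) has dimensions [L T^-1].
lam (wavelength) has dimensions [L].

Left side: [T^-1]
Right side: [T^-1]

Both sides have the same dimensions, so the equation is dimensionally consistent.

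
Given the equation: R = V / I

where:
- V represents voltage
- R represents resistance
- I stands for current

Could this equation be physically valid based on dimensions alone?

Yes

V (voltage) has dimensions [I^-1 L^2 M T^-3].
R (resistance) has dimensions [I^-2 L^2 M T^-3].
I (current) has dimensions [I].

Left side: [I^-2 L^2 M T^-3]
Right side: [I^-2 L^2 M T^-3]

Both sides have the same dimensions, so the equation is dimensionally consistent.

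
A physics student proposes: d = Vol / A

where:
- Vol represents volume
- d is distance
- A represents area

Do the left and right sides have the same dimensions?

Yes

Vol (volume) has dimensions [L^3].
d (distance) has dimensions [L].
A (area) has dimensions [L^2].

Left side: [L]
Right side: [L]

Both sides have the same dimensions, so the equation is dimensionally consistent.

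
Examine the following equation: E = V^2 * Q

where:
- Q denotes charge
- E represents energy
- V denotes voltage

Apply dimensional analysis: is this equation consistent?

No

Q (charge) has dimensions [I T].
E (energy) has dimensions [L^2 M T^-2].
V (voltage) has dimensions [I^-1 L^2 M T^-3].

Left side: [L^2 M T^-2]
Right side: [I^-1 L^4 M^2 T^-5]

The two sides have different dimensions, so the equation is NOT dimensionally consistent.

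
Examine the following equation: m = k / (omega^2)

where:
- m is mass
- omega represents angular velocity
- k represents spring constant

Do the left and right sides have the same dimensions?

Yes

m (mass) has dimensions [M].
omega (angular velocity) has dimensions [T^-1].
k (spring constant) has dimensions [M T^-2].

Left side: [M]
Right side: [M]

Both sides have the same dimensions, so the equation is dimensionally consistent.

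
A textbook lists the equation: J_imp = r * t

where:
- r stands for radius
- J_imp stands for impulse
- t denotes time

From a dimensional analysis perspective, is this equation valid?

No

r (radius) has dimensions [L].
J_imp (impulse) has dimensions [L M T^-1].
t (time) has dimensions [T].

Left side: [L M T^-1]
Right side: [L T]

The two sides have different dimensions, so the equation is NOT dimensionally consistent.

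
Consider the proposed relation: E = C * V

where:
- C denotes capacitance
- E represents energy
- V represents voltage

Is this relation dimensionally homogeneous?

No

C (capacitance) has dimensions [I^2 L^-2 M^-1 T^4].
E (energy) has dimensions [L^2 M T^-2].
V (voltage) has dimensions [I^-1 L^2 M T^-3].

Left side: [L^2 M T^-2]
Right side: [I T]

The two sides have different dimensions, so the equation is NOT dimensionally consistent.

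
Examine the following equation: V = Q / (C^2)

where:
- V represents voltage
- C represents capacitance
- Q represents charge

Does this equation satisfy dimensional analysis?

No

V (voltage) has dimensions [I^-1 L^2 M T^-3].
C (capacitance) has dimensions [I^2 L^-2 M^-1 T^4].
Q (charge) has dimensions [I T].

Left side: [I^-1 L^2 M T^-3]
Right side: [I^-3 L^4 M^2 T^-7]

The two sides have different dimensions, so the equation is NOT dimensionally consistent.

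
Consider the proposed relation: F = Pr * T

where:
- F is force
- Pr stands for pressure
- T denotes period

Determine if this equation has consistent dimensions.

No

F (force) has dimensions [L M T^-2].
Pr (pressure) has dimensions [L^-1 M T^-2].
T (period) has dimensions [T].

Left side: [L M T^-2]
Right side: [L^-1 M T^-1]

The two sides have different dimensions, so the equation is NOT dimensionally consistent.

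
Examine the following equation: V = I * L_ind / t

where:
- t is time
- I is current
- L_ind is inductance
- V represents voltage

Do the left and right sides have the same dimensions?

Yes

t (time) has dimensions [T].
I (current) has dimensions [I].
L_ind (inductance) has dimensions [I^-2 L^2 M T^-2].
V (voltage) has dimensions [I^-1 L^2 M T^-3].

Left side: [I^-1 L^2 M T^-3]
Right side: [I^-1 L^2 M T^-3]

Both sides have the same dimensions, so the equation is dimensionally consistent.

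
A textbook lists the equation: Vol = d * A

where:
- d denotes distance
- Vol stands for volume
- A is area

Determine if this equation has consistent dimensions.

Yes

d (distance) has dimensions [L].
Vol (volume) has dimensions [L^3].
A (area) has dimensions [L^2].

Left side: [L^3]
Right side: [L^3]

Both sides have the same dimensions, so the equation is dimensionally consistent.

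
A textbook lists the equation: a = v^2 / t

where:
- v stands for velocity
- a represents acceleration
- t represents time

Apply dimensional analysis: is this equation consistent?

No

v (velocity) has dimensions [L T^-1].
a (acceleration) has dimensions [L T^-2].
t (time) has dimensions [T].

Left side: [L T^-2]
Right side: [L^2 T^-3]

The two sides have different dimensions, so the equation is NOT dimensionally consistent.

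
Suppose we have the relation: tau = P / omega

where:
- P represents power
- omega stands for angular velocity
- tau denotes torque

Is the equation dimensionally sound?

Yes

P (power) has dimensions [L^2 M T^-3].
omega (angular velocity) has dimensions [T^-1].
tau (torque) has dimensions [L^2 M T^-2].

Left side: [L^2 M T^-2]
Right side: [L^2 M T^-2]

Both sides have the same dimensions, so the equation is dimensionally consistent.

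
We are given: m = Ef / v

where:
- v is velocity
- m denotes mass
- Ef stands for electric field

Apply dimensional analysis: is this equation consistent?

No

v (velocity) has dimensions [L T^-1].
m (mass) has dimensions [M].
Ef (electric field) has dimensions [I^-1 L M T^-3].

Left side: [M]
Right side: [I^-1 M T^-2]

The two sides have different dimensions, so the equation is NOT dimensionally consistent.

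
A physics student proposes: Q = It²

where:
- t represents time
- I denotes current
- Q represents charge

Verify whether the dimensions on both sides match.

No

t (time) has dimensions [T].
I (current) has dimensions [I].
Q (charge) has dimensions [I T].

Left side: [I T]
Right side: [I T^2]

The two sides have different dimensions, so the equation is NOT dimensionally consistent.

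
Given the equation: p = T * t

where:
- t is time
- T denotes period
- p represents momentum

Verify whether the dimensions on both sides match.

No

t (time) has dimensions [T].
T (period) has dimensions [T].
p (momentum) has dimensions [L M T^-1].

Left side: [L M T^-1]
Right side: [T^2]

The two sides have different dimensions, so the equation is NOT dimensionally consistent.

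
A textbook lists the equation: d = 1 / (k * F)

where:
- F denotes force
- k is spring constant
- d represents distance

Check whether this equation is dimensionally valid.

No

F (force) has dimensions [L M T^-2].
k (spring constant) has dimensions [M T^-2].
d (distance) has dimensions [L].

Left side: [L]
Right side: [L^-1 M^-2 T^4]

The two sides have different dimensions, so the equation is NOT dimensionally consistent.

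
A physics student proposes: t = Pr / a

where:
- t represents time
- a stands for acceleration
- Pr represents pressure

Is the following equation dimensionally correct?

No

t (time) has dimensions [T].
a (acceleration) has dimensions [L T^-2].
Pr (pressure) has dimensions [L^-1 M T^-2].

Left side: [T]
Right side: [L^-2 M]

The two sides have different dimensions, so the equation is NOT dimensionally consistent.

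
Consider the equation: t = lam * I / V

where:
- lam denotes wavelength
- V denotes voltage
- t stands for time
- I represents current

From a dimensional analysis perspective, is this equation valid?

No

lam (wavelength) has dimensions [L].
V (voltage) has dimensions [I^-1 L^2 M T^-3].
t (time) has dimensions [T].
I (current) has dimensions [I].

Left side: [T]
Right side: [I^2 L^-1 M^-1 T^3]

The two sides have different dimensions, so the equation is NOT dimensionally consistent.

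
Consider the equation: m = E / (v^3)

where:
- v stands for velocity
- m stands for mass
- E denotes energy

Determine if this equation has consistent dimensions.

No

v (velocity) has dimensions [L T^-1].
m (mass) has dimensions [M].
E (energy) has dimensions [L^2 M T^-2].

Left side: [M]
Right side: [L^-1 M T]

The two sides have different dimensions, so the equation is NOT dimensionally consistent.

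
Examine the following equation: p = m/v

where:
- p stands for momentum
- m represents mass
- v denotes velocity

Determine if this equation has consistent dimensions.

No

p (momentum) has dimensions [L M T^-1].
m (mass) has dimensions [M].
v (velocity) has dimensions [L T^-1].

Left side: [L M T^-1]
Right side: [L^-1 M T]

The two sides have different dimensions, so the equation is NOT dimensionally consistent.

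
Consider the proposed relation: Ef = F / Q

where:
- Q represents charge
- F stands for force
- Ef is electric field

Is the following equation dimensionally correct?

Yes

Q (charge) has dimensions [I T].
F (force) has dimensions [L M T^-2].
Ef (electric field) has dimensions [I^-1 L M T^-3].

Left side: [I^-1 L M T^-3]
Right side: [I^-1 L M T^-3]

Both sides have the same dimensions, so the equation is dimensionally consistent.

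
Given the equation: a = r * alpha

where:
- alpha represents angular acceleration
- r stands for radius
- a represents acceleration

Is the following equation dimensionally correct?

Yes

alpha (angular acceleration) has dimensions [T^-2].
r (radius) has dimensions [L].
a (acceleration) has dimensions [L T^-2].

Left side: [L T^-2]
Right side: [L T^-2]

Both sides have the same dimensions, so the equation is dimensionally consistent.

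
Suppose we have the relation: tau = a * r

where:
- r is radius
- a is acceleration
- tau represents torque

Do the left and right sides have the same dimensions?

No

r (radius) has dimensions [L].
a (acceleration) has dimensions [L T^-2].
tau (torque) has dimensions [L^2 M T^-2].

Left side: [L^2 M T^-2]
Right side: [L^2 T^-2]

The two sides have different dimensions, so the equation is NOT dimensionally consistent.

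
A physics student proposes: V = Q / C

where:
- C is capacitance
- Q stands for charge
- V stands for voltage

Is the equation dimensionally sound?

Yes

C (capacitance) has dimensions [I^2 L^-2 M^-1 T^4].
Q (charge) has dimensions [I T].
V (voltage) has dimensions [I^-1 L^2 M T^-3].

Left side: [I^-1 L^2 M T^-3]
Right side: [I^-1 L^2 M T^-3]

Both sides have the same dimensions, so the equation is dimensionally consistent.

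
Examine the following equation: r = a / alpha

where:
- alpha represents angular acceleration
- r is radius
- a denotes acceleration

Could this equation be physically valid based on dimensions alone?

Yes

alpha (angular acceleration) has dimensions [T^-2].
r (radius) has dimensions [L].
a (acceleration) has dimensions [L T^-2].

Left side: [L]
Right side: [L]

Both sides have the same dimensions, so the equation is dimensionally consistent.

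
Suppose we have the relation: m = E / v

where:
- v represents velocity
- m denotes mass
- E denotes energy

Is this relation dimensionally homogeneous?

No

v (velocity) has dimensions [L T^-1].
m (mass) has dimensions [M].
E (energy) has dimensions [L^2 M T^-2].

Left side: [M]
Right side: [L M T^-1]

The two sides have different dimensions, so the equation is NOT dimensionally consistent.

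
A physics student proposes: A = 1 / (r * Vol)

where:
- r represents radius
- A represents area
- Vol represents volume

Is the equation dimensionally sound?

No

r (radius) has dimensions [L].
A (area) has dimensions [L^2].
Vol (volume) has dimensions [L^3].

Left side: [L^2]
Right side: [L^-4]

The two sides have different dimensions, so the equation is NOT dimensionally consistent.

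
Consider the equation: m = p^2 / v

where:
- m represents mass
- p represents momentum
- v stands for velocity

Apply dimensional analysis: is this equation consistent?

No

m (mass) has dimensions [M].
p (momentum) has dimensions [L M T^-1].
v (velocity) has dimensions [L T^-1].

Left side: [M]
Right side: [L M^2 T^-1]

The two sides have different dimensions, so the equation is NOT dimensionally consistent.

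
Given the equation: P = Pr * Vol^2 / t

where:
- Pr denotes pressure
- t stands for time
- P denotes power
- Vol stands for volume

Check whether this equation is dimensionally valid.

No

Pr (pressure) has dimensions [L^-1 M T^-2].
t (time) has dimensions [T].
P (power) has dimensions [L^2 M T^-3].
Vol (volume) has dimensions [L^3].

Left side: [L^2 M T^-3]
Right side: [L^5 M T^-3]

The two sides have different dimensions, so the equation is NOT dimensionally consistent.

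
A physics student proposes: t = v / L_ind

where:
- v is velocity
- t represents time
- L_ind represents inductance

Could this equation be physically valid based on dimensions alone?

No

v (velocity) has dimensions [L T^-1].
t (time) has dimensions [T].
L_ind (inductance) has dimensions [I^-2 L^2 M T^-2].

Left side: [T]
Right side: [I^2 L^-1 M^-1 T]

The two sides have different dimensions, so the equation is NOT dimensionally consistent.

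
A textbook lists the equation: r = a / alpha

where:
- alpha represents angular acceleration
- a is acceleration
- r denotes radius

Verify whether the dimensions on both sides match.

Yes

alpha (angular acceleration) has dimensions [T^-2].
a (acceleration) has dimensions [L T^-2].
r (radius) has dimensions [L].

Left side: [L]
Right side: [L]

Both sides have the same dimensions, so the equation is dimensionally consistent.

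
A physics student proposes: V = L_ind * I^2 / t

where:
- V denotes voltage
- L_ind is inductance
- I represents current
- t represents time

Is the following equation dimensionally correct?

No

V (voltage) has dimensions [I^-1 L^2 M T^-3].
L_ind (inductance) has dimensions [I^-2 L^2 M T^-2].
I (current) has dimensions [I].
t (time) has dimensions [T].

Left side: [I^-1 L^2 M T^-3]
Right side: [L^2 M T^-3]

The two sides have different dimensions, so the equation is NOT dimensionally consistent.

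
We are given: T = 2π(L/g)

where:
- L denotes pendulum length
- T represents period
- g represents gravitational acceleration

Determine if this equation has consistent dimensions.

No

L (pendulum length) has dimensions [L].
T (period) has dimensions [T].
g (gravitational acceleration) has dimensions [L T^-2].

Left side: [T]
Right side: [T^2]

The two sides have different dimensions, so the equation is NOT dimensionally consistent.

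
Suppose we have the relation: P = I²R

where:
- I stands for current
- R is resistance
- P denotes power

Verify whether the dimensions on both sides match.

Yes

I (current) has dimensions [I].
R (resistance) has dimensions [I^-2 L^2 M T^-3].
P (power) has dimensions [L^2 M T^-3].

Left side: [L^2 M T^-3]
Right side: [L^2 M T^-3]

Both sides have the same dimensions, so the equation is dimensionally consistent.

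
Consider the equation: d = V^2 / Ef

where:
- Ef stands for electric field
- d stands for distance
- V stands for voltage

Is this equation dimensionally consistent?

No

Ef (electric field) has dimensions [I^-1 L M T^-3].
d (distance) has dimensions [L].
V (voltage) has dimensions [I^-1 L^2 M T^-3].

Left side: [L]
Right side: [I^-1 L^3 M T^-3]

The two sides have different dimensions, so the equation is NOT dimensionally consistent.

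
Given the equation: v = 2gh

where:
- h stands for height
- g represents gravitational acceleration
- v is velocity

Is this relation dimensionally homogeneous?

No

h (height) has dimensions [L].
g (gravitational acceleration) has dimensions [L T^-2].
v (velocity) has dimensions [L T^-1].

Left side: [L T^-1]
Right side: [L^2 T^-2]

The two sides have different dimensions, so the equation is NOT dimensionally consistent.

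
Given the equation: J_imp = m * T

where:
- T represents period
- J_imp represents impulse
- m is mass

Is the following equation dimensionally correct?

No

T (period) has dimensions [T].
J_imp (impulse) has dimensions [L M T^-1].
m (mass) has dimensions [M].

Left side: [L M T^-1]
Right side: [M T]

The two sides have different dimensions, so the equation is NOT dimensionally consistent.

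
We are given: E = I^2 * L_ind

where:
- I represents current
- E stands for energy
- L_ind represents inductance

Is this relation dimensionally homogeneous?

Yes

I (current) has dimensions [I].
E (energy) has dimensions [L^2 M T^-2].
L_ind (inductance) has dimensions [I^-2 L^2 M T^-2].

Left side: [L^2 M T^-2]
Right side: [L^2 M T^-2]

Both sides have the same dimensions, so the equation is dimensionally consistent.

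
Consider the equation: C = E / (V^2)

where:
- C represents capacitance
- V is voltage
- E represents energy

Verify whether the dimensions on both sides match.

Yes

C (capacitance) has dimensions [I^2 L^-2 M^-1 T^4].
V (voltage) has dimensions [I^-1 L^2 M T^-3].
E (energy) has dimensions [L^2 M T^-2].

Left side: [I^2 L^-2 M^-1 T^4]
Right side: [I^2 L^-2 M^-1 T^4]

Both sides have the same dimensions, so the equation is dimensionally consistent.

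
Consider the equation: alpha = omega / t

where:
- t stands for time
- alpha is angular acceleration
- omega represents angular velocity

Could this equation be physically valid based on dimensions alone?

Yes

t (time) has dimensions [T].
alpha (angular acceleration) has dimensions [T^-2].
omega (angular velocity) has dimensions [T^-1].

Left side: [T^-2]
Right side: [T^-2]

Both sides have the same dimensions, so the equation is dimensionally consistent.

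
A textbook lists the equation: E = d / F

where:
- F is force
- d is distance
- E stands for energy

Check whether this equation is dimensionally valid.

No

F (force) has dimensions [L M T^-2].
d (distance) has dimensions [L].
E (energy) has dimensions [L^2 M T^-2].

Left side: [L^2 M T^-2]
Right side: [M^-1 T^2]

The two sides have different dimensions, so the equation is NOT dimensionally consistent.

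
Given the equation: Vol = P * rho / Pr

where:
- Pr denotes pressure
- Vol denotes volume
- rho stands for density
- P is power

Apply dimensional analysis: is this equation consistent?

No

Pr (pressure) has dimensions [L^-1 M T^-2].
Vol (volume) has dimensions [L^3].
rho (density) has dimensions [L^-3 M].
P (power) has dimensions [L^2 M T^-3].

Left side: [L^3]
Right side: [M T^-1]

The two sides have different dimensions, so the equation is NOT dimensionally consistent.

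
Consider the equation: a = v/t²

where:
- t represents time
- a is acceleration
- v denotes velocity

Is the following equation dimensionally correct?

No

t (time) has dimensions [T].
a (acceleration) has dimensions [L T^-2].
v (velocity) has dimensions [L T^-1].

Left side: [L T^-2]
Right side: [L T^-3]

The two sides have different dimensions, so the equation is NOT dimensionally consistent.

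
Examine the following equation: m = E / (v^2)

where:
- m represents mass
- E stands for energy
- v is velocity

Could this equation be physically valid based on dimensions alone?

Yes

m (mass) has dimensions [M].
E (energy) has dimensions [L^2 M T^-2].
v (velocity) has dimensions [L T^-1].

Left side: [M]
Right side: [M]

Both sides have the same dimensions, so the equation is dimensionally consistent.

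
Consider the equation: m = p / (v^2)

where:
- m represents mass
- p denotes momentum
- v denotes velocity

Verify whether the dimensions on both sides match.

No

m (mass) has dimensions [M].
p (momentum) has dimensions [L M T^-1].
v (velocity) has dimensions [L T^-1].

Left side: [M]
Right side: [L^-1 M T]

The two sides have different dimensions, so the equation is NOT dimensionally consistent.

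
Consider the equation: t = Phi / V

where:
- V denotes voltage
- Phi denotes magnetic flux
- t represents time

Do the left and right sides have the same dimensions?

Yes

V (voltage) has dimensions [I^-1 L^2 M T^-3].
Phi (magnetic flux) has dimensions [I^-1 L^2 M T^-2].
t (time) has dimensions [T].

Left side: [T]
Right side: [T]

Both sides have the same dimensions, so the equation is dimensionally consistent.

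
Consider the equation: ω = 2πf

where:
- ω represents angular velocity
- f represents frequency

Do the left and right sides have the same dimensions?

Yes

ω (angular velocity) has dimensions [T^-1].
f (frequency) has dimensions [T^-1].

Left side: [T^-1]
Right side: [T^-1]

Both sides have the same dimensions, so the equation is dimensionally consistent.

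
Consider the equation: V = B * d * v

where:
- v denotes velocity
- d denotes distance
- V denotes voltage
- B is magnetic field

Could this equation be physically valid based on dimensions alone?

Yes

v (velocity) has dimensions [L T^-1].
d (distance) has dimensions [L].
V (voltage) has dimensions [I^-1 L^2 M T^-3].
B (magnetic field) has dimensions [I^-1 M T^-2].

Left side: [I^-1 L^2 M T^-3]
Right side: [I^-1 L^2 M T^-3]

Both sides have the same dimensions, so the equation is dimensionally consistent.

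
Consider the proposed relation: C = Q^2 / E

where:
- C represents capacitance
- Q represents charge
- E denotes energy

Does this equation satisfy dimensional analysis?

Yes

C (capacitance) has dimensions [I^2 L^-2 M^-1 T^4].
Q (charge) has dimensions [I T].
E (energy) has dimensions [L^2 M T^-2].

Left side: [I^2 L^-2 M^-1 T^4]
Right side: [I^2 L^-2 M^-1 T^4]

Both sides have the same dimensions, so the equation is dimensionally consistent.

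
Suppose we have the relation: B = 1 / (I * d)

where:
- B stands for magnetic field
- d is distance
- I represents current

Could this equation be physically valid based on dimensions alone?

No

B (magnetic field) has dimensions [I^-1 M T^-2].
d (distance) has dimensions [L].
I (current) has dimensions [I].

Left side: [I^-1 M T^-2]
Right side: [I^-1 L^-1]

The two sides have different dimensions, so the equation is NOT dimensionally consistent.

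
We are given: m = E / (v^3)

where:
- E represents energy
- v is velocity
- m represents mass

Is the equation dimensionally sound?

No

E (energy) has dimensions [L^2 M T^-2].
v (velocity) has dimensions [L T^-1].
m (mass) has dimensions [M].

Left side: [M]
Right side: [L^-1 M T]

The two sides have different dimensions, so the equation is NOT dimensionally consistent.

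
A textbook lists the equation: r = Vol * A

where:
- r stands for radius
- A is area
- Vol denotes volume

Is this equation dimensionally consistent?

No

r (radius) has dimensions [L].
A (area) has dimensions [L^2].
Vol (volume) has dimensions [L^3].

Left side: [L]
Right side: [L^5]

The two sides have different dimensions, so the equation is NOT dimensionally consistent.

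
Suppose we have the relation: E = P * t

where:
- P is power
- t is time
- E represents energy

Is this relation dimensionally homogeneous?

Yes

P (power) has dimensions [L^2 M T^-3].
t (time) has dimensions [T].
E (energy) has dimensions [L^2 M T^-2].

Left side: [L^2 M T^-2]
Right side: [L^2 M T^-2]

Both sides have the same dimensions, so the equation is dimensionally consistent.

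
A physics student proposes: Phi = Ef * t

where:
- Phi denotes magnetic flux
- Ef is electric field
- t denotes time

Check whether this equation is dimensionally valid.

No

Phi (magnetic flux) has dimensions [I^-1 L^2 M T^-2].
Ef (electric field) has dimensions [I^-1 L M T^-3].
t (time) has dimensions [T].

Left side: [I^-1 L^2 M T^-2]
Right side: [I^-1 L M T^-2]

The two sides have different dimensions, so the equation is NOT dimensionally consistent.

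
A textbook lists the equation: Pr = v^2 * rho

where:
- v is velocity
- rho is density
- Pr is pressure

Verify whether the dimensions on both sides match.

Yes

v (velocity) has dimensions [L T^-1].
rho (density) has dimensions [L^-3 M].
Pr (pressure) has dimensions [L^-1 M T^-2].

Left side: [L^-1 M T^-2]
Right side: [L^-1 M T^-2]

Both sides have the same dimensions, so the equation is dimensionally consistent.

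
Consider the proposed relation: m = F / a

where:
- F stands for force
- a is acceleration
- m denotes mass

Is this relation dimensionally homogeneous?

Yes

F (force) has dimensions [L M T^-2].
a (acceleration) has dimensions [L T^-2].
m (mass) has dimensions [M].

Left side: [M]
Right side: [M]

Both sides have the same dimensions, so the equation is dimensionally consistent.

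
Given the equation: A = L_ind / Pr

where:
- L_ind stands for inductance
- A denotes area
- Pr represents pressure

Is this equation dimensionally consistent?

No

L_ind (inductance) has dimensions [I^-2 L^2 M T^-2].
A (area) has dimensions [L^2].
Pr (pressure) has dimensions [L^-1 M T^-2].

Left side: [L^2]
Right side: [I^-2 L^3]

The two sides have different dimensions, so the equation is NOT dimensionally consistent.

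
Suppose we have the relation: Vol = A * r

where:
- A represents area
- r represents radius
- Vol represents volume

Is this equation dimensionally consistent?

Yes

A (area) has dimensions [L^2].
r (radius) has dimensions [L].
Vol (volume) has dimensions [L^3].

Left side: [L^3]
Right side: [L^3]

Both sides have the same dimensions, so the equation is dimensionally consistent.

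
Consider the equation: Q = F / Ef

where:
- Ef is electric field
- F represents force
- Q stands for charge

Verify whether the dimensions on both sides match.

Yes

Ef (electric field) has dimensions [I^-1 L M T^-3].
F (force) has dimensions [L M T^-2].
Q (charge) has dimensions [I T].

Left side: [I T]
Right side: [I T]

Both sides have the same dimensions, so the equation is dimensionally consistent.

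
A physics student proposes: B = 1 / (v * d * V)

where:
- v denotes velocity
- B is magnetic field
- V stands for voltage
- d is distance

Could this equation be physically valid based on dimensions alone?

No

v (velocity) has dimensions [L T^-1].
B (magnetic field) has dimensions [I^-1 M T^-2].
V (voltage) has dimensions [I^-1 L^2 M T^-3].
d (distance) has dimensions [L].

Left side: [I^-1 M T^-2]
Right side: [I L^-4 M^-1 T^4]

The two sides have different dimensions, so the equation is NOT dimensionally consistent.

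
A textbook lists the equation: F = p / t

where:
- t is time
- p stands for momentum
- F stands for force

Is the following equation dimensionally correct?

Yes

t (time) has dimensions [T].
p (momentum) has dimensions [L M T^-1].
F (force) has dimensions [L M T^-2].

Left side: [L M T^-2]
Right side: [L M T^-2]

Both sides have the same dimensions, so the equation is dimensionally consistent.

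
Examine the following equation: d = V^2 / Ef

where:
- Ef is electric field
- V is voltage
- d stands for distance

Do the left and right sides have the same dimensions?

No

Ef (electric field) has dimensions [I^-1 L M T^-3].
V (voltage) has dimensions [I^-1 L^2 M T^-3].
d (distance) has dimensions [L].

Left side: [L]
Right side: [I^-1 L^3 M T^-3]

The two sides have different dimensions, so the equation is NOT dimensionally consistent.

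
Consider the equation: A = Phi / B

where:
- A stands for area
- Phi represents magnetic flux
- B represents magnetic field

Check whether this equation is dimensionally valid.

Yes

A (area) has dimensions [L^2].
Phi (magnetic flux) has dimensions [I^-1 L^2 M T^-2].
B (magnetic field) has dimensions [I^-1 M T^-2].

Left side: [L^2]
Right side: [L^2]

Both sides have the same dimensions, so the equation is dimensionally consistent.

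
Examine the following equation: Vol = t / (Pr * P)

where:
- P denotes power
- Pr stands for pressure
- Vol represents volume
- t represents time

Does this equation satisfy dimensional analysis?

No

P (power) has dimensions [L^2 M T^-3].
Pr (pressure) has dimensions [L^-1 M T^-2].
Vol (volume) has dimensions [L^3].
t (time) has dimensions [T].

Left side: [L^3]
Right side: [L^-1 M^-2 T^6]

The two sides have different dimensions, so the equation is NOT dimensionally consistent.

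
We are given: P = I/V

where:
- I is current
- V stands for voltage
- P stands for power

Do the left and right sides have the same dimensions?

No

I (current) has dimensions [I].
V (voltage) has dimensions [I^-1 L^2 M T^-3].
P (power) has dimensions [L^2 M T^-3].

Left side: [L^2 M T^-3]
Right side: [I^2 L^-2 M^-1 T^3]

The two sides have different dimensions, so the equation is NOT dimensionally consistent.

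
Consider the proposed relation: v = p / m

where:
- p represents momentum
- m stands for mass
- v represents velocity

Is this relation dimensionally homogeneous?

Yes

p (momentum) has dimensions [L M T^-1].
m (mass) has dimensions [M].
v (velocity) has dimensions [L T^-1].

Left side: [L T^-1]
Right side: [L T^-1]

Both sides have the same dimensions, so the equation is dimensionally consistent.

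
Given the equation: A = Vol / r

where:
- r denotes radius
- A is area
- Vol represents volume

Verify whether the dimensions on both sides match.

Yes

r (radius) has dimensions [L].
A (area) has dimensions [L^2].
Vol (volume) has dimensions [L^3].

Left side: [L^2]
Right side: [L^2]

Both sides have the same dimensions, so the equation is dimensionally consistent.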